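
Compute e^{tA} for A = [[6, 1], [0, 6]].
A has Jordan form J = [[6, 1], [0, 6]] with A = PJP^{-1}, so e^{tA} = P e^{tJ} P^{-1}.

For a Jordan block J_k(λ), e^{tJ_k(λ)} = e^{λt} · (I + tN + t^2 N^2/2! + ... + t^{k-1} N^{k-1}/(k-1)!) where N is the nilpotent superdiagonal part.

Assembling the blocks and conjugating back gives the entries of e^{tA} as shown above.

e^{tA} = [[e^{6*t}, t*e^{6*t}], [0, e^{6*t}]]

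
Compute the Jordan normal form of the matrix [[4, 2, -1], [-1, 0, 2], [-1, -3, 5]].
J = [[3, 1, 0], [0, 3, 1], [0, 0, 3]]

The characteristic polynomial is det(xI - A) = (x - 3)^3, so the eigenvalues are 3 (algebraic multiplicity 3).

For λ = 3: rank(A - 3I) = 2, rank((A - 3I)^2) = 1, rank((A - 3I)^3) = 0. The eigenspace has dimension 3 - 2 = 1, so there is 1 Jordan block; the rank sequence gives block sizes [3].

Assembling the blocks gives the Jordan form J above.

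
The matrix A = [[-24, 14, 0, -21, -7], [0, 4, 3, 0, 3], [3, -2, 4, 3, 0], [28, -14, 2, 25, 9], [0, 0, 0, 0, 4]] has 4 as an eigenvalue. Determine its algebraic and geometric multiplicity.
The characteristic polynomial is (x - 4)^4(x + 3), so the factor x - 4 appears with exponent 4: the algebraic multiplicity is 4.

rank(A - 4I) = 3, so the eigenspace has dimension 5 - 3 = 2: the geometric multiplicity is 2.

Since 2 < 4, A is not diagonalizable.

algebraic multiplicity 4, geometric multiplicity 2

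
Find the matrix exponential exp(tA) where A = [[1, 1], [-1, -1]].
e^{tA} = [[t + 1, t], [-t, 1 - t]]

A has Jordan form J = [[0, 1], [0, 0]] with A = PJP^{-1}, so e^{tA} = P e^{tJ} P^{-1}.

For a Jordan block J_k(λ), e^{tJ_k(λ)} = e^{λt} · (I + tN + t^2 N^2/2! + ... + t^{k-1} N^{k-1}/(k-1)!) where N is the nilpotent superdiagonal part.

Assembling the blocks and conjugating back gives the entries of e^{tA} as shown above.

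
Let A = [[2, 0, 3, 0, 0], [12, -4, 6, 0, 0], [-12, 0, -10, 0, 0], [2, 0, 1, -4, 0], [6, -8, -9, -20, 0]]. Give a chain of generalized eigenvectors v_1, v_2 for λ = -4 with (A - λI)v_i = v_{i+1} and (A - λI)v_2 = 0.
v_1 = [[0, -1, 1, 0, 0]]^T, v_2 = [[3, 6, -6, 1, -1]]^T

We seek v_1 ∈ ker((A + 4I)^2) \ ker(A + 4I), then set v_{i+1} = (A + 4I) v_i.

One such chain is v_1 = [[0, -1, 1, 0, 0]]^T, v_2 = [[3, 6, -6, 1, -1]]^T. Check: (A + 4I) v_2 = [[0, 0, 0, 0, 0]]^T = 0.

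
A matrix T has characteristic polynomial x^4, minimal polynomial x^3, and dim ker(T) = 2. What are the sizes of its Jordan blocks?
λ = 0: algebraic multiplicity 4 (exponent in χ_T), largest block size 3 (exponent in m_T), 2 blocks (geometric multiplicity). These force block sizes [3, 1].

Jordan blocks: (0, 3), (0, 1)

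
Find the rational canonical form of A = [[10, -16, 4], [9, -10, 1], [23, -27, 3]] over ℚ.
R = [[0, 0, -18], [1, 0, 21], [0, 1, 3]]

The invariant factors of A (the non-unit diagonal entries of the Smith normal form of xI - A over ℚ[x]) are (x - 6)(x^2 + 3x - 3), each dividing the next. The characteristic polynomial is their product, (x - 6)(x^2 + 3x - 3).

The rational canonical form is the block-diagonal matrix of companion matrices C(f_i):
R = [[0, 0, -18], [1, 0, 21], [0, 1, 3]].

Note the characteristic polynomial does not split into linear factors over ℚ, so A has no Jordan form over ℚ; the rational canonical form exists over any field.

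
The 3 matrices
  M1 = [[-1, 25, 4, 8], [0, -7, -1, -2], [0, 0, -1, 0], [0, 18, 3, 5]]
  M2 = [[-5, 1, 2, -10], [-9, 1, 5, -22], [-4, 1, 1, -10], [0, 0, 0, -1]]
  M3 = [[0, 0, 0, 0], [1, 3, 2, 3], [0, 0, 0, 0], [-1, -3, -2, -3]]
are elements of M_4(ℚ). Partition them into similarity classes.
2 classes: {M1, M2}, {M3}

Characteristic polynomials: χ_{M1} = (x + 1)^4, χ_{M2} = (x + 1)^4, χ_{M3} = x^4.

{M1, M2}: invariant factors x + 1, (x + 1)^3.

{M3}: invariant factors x, x, x^2.

Matrices are similar if and only if their invariant-factor lists agree; the partition into similarity classes is {M1, M2}, {M3}.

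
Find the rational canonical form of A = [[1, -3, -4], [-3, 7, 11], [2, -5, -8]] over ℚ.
R = [[0, 0, 1], [1, 0, 3], [0, 1, 0]]

The invariant factors of A (the non-unit diagonal entries of the Smith normal form of xI - A over ℚ[x]) are x^3 - 3x - 1, each dividing the next. The characteristic polynomial is their product, x^3 - 3x - 1.

The rational canonical form is the block-diagonal matrix of companion matrices C(f_i):
R = [[0, 0, 1], [1, 0, 3], [0, 1, 0]].

Note the characteristic polynomial does not split into linear factors over ℚ, so A has no Jordan form over ℚ; the rational canonical form exists over any field.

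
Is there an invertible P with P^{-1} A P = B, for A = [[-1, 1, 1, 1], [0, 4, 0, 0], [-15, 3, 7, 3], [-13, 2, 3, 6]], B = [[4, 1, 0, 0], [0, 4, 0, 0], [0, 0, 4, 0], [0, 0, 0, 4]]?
Both have characteristic polynomial (x - 4)^4, but the minimal polynomial of A is (x - 4)^3 while the minimal polynomial of B is (x - 4)^2. The minimal polynomial is a similarity invariant, so A and B are not similar.

No.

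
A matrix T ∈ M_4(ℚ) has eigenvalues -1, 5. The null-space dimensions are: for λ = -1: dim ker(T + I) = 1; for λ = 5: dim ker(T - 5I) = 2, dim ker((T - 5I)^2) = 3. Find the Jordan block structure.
λ = -1: successive nullity increments [1] count blocks of size ≥ k; block sizes are [1].
λ = 5: successive nullity increments [2, 1] count blocks of size ≥ k; block sizes are [2, 1].

Jordan blocks: (-1, 1), (5, 2), (5, 1)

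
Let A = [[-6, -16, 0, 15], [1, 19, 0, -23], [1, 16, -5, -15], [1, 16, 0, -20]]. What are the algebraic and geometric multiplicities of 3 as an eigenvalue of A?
algebraic multiplicity 1, geometric multiplicity 1

The characteristic polynomial is (x - 3)(x + 5)^3, so the factor x - 3 appears with exponent 1: the algebraic multiplicity is 1.

rank(A - 3I) = 3, so the eigenspace has dimension 4 - 3 = 1: the geometric multiplicity is 1.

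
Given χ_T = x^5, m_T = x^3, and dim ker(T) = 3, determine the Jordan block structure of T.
λ = 0: algebraic multiplicity 5 (exponent in χ_T), largest block size 3 (exponent in m_T), 3 blocks (geometric multiplicity). These force block sizes [3, 1, 1].

Jordan blocks: (0, 3), (0, 1), (0, 1)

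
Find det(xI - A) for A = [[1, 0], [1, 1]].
χ_A(x) = (x - 1)^2

xI - A = [[x - 1, 0], [-1, x - 1]].

Expanding det(xI - A) along the first row:
det(xI - A) = + (x - 1)·det([[x - 1]]) - (0)·det([[-1]]).

Evaluating gives χ_A(x) = x^2 - 2x + 1 = (x - 1)^2.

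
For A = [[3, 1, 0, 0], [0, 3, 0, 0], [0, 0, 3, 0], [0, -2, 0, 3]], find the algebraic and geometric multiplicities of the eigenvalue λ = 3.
algebraic multiplicity 4, geometric multiplicity 3

The characteristic polynomial is (x - 3)^4, so the factor x - 3 appears with exponent 4: the algebraic multiplicity is 4.

rank(A - 3I) = 1, so the eigenspace has dimension 4 - 1 = 3: the geometric multiplicity is 3.

Since 3 < 4, A is not diagonalizable.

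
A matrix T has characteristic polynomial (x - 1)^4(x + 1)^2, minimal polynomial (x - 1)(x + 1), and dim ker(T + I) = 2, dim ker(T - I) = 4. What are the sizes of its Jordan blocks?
λ = -1: algebraic multiplicity 2 (exponent in χ_T), largest block size 1 (exponent in m_T), 2 blocks (geometric multiplicity). These force block sizes [1, 1].
λ = 1: algebraic multiplicity 4 (exponent in χ_T), largest block size 1 (exponent in m_T), 4 blocks (geometric multiplicity). These force block sizes [1, 1, 1, 1].

Jordan blocks: (-1, 1), (-1, 1), (1, 1), (1, 1), (1, 1), (1, 1)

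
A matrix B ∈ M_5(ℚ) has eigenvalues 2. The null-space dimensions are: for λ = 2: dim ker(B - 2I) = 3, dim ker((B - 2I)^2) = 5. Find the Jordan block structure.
λ = 2: successive nullity increments [3, 2] count blocks of size ≥ k; block sizes are [2, 2, 1].

Jordan blocks: (2, 2), (2, 2), (2, 1)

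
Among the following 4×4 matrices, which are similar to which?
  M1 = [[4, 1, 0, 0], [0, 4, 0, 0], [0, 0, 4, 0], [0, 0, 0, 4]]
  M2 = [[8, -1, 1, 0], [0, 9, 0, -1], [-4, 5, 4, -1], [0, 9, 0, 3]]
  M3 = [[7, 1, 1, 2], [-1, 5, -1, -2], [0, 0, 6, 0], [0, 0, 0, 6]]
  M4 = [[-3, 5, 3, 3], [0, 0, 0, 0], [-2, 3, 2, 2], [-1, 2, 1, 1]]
4 classes: {M1}, {M2}, {M3}, {M4}

Characteristic polynomials: χ_{M1} = (x - 4)^4, χ_{M2} = (x - 6)^4, χ_{M3} = (x - 6)^4, χ_{M4} = x^4.

{M1}: invariant factors x - 4, x - 4, (x - 4)^2.

{M2}: invariant factors (x - 6)^2, (x - 6)^2.

{M3}: invariant factors x - 6, x - 6, (x - 6)^2.

{M4}: invariant factors x^2, x^2.

Matrices are similar if and only if their invariant-factor lists agree; the partition into similarity classes is {M1}, {M2}, {M3}, {M4}.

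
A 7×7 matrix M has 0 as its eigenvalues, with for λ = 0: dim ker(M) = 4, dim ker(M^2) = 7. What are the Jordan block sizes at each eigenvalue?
Jordan blocks: (0, 2), (0, 2), (0, 2), (0, 1)

λ = 0: successive nullity increments [4, 3] count blocks of size ≥ k; block sizes are [2, 2, 2, 1].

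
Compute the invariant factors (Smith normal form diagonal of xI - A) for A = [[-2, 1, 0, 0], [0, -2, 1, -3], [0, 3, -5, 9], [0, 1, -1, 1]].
x + 2, (x + 2)^3

The Jordan structure of A has elementary divisors (x + 2)^3, (x + 2). Arranging the block sizes at each eigenvalue in decreasing order and taking row products gives the invariant factors.

Invariant factors (smallest first, each dividing the next): x + 2, (x + 2)^3.

Check: the last factor (x + 2)^3 is the minimal polynomial, and the product (x + 2)^4 is the characteristic polynomial.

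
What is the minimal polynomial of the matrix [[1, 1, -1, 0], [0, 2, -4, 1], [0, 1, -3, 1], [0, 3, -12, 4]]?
The characteristic polynomial factors as (x - 1)^4. The minimal polynomial is ∏(x - λ)^{k_λ} where k_λ is the size of the largest Jordan block at λ.

For λ = 1: rank(A - I) = 2, and the largest Jordan block has size 2 (the smallest k with rank((A - I)^k) = rank((A - I)^(k+1))).

So m_A(x) = (x - 1)^2.

m_A(x) = (x - 1)^2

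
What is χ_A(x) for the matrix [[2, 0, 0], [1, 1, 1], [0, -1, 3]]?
xI - A = [[x - 2, 0, 0], [-1, x - 1, -1], [0, 1, x - 3]].

Expanding det(xI - A) along the first row:
det(xI - A) = + (x - 2)·det([[x - 1, -1], [1, x - 3]]) - (0)·det([[-1, -1], [0, x - 3]]) + (0)·det([[-1, x - 1], [0, 1]]).

Evaluating gives χ_A(x) = x^3 - 6x^2 + 12x - 8 = (x - 2)^3.

χ_A(x) = (x - 2)^3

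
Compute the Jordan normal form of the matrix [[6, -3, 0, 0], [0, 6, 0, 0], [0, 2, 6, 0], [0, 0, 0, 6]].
The characteristic polynomial is det(xI - A) = (x - 6)^4, so the eigenvalues are 6 (algebraic multiplicity 4).

For λ = 6: rank(A - 6I) = 1, rank((A - 6I)^2) = 0. The eigenspace has dimension 4 - 1 = 3, so there are 3 Jordan blocks; the rank sequence gives block sizes [2, 1, 1].

Assembling the blocks gives the Jordan form J above.

J = [[6, 1, 0, 0], [0, 6, 0, 0], [0, 0, 6, 0], [0, 0, 0, 6]]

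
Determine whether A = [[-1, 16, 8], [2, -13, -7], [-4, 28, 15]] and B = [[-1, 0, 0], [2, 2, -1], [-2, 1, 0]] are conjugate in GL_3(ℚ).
Yes.

Two matrices over a field are similar if and only if they have the same invariant factors.

Both A and B have characteristic polynomial (x - 1)^2(x + 1) and minimal polynomial (x - 1)^2(x + 1). Computing further, both have invariant factors (x - 1)^2(x + 1). Hence A and B are similar.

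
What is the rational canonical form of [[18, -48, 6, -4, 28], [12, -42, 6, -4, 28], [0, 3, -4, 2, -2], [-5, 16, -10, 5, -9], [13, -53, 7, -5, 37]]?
The invariant factors of A (the non-unit diagonal entries of the Smith normal form of xI - A over ℚ[x]) are x - 6, x^2(x - 6)(x - 2), each dividing the next. The characteristic polynomial is their product, x^2(x - 6)^2(x - 2).

The rational canonical form is the block-diagonal matrix of companion matrices C(f_i):
R = [[6, 0, 0, 0, 0], [0, 0, 0, 0, 0], [0, 1, 0, 0, 0], [0, 0, 1, 0, -12], [0, 0, 0, 1, 8]].

R = [[6, 0, 0, 0, 0], [0, 0, 0, 0, 0], [0, 1, 0, 0, 0], [0, 0, 1, 0, -12], [0, 0, 0, 1, 8]]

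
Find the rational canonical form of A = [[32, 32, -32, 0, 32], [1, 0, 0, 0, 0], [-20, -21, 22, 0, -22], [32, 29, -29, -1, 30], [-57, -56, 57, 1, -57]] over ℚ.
The invariant factors of A (the non-unit diagonal entries of the Smith normal form of xI - A over ℚ[x]) are (x - 2)(x^2 + 3x + 4)^2, each dividing the next. The characteristic polynomial is their product, (x - 2)(x^2 + 3x + 4)^2.

The rational canonical form is the block-diagonal matrix of companion matrices C(f_i):
R = [[0, 0, 0, 0, 32], [1, 0, 0, 0, 32], [0, 1, 0, 0, 10], [0, 0, 1, 0, -5], [0, 0, 0, 1, -4]].

Note the characteristic polynomial does not split into linear factors over ℚ, so A has no Jordan form over ℚ; the rational canonical form exists over any field.

R = [[0, 0, 0, 0, 32], [1, 0, 0, 0, 32], [0, 1, 0, 0, 10], [0, 0, 1, 0, -5], [0, 0, 0, 1, -4]]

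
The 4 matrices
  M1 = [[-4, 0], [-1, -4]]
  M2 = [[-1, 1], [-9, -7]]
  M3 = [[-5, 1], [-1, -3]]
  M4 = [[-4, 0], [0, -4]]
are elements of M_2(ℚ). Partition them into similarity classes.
Characteristic polynomials: χ_{M1} = (x + 4)^2, χ_{M2} = (x + 4)^2, χ_{M3} = (x + 4)^2, χ_{M4} = (x + 4)^2.

{M1, M2, M3}: invariant factors (x + 4)^2.

{M4}: invariant factors x + 4, x + 4.

Matrices are similar if and only if their invariant-factor lists agree; the partition into similarity classes is {M1, M2, M3}, {M4}.

2 classes: {M1, M2, M3}, {M4}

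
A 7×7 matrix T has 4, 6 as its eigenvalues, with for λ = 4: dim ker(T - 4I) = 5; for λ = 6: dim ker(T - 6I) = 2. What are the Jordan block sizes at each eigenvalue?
Jordan blocks: (4, 1), (4, 1), (4, 1), (4, 1), (4, 1), (6, 1), (6, 1)

λ = 4: successive nullity increments [5] count blocks of size ≥ k; block sizes are [1, 1, 1, 1, 1].
λ = 6: successive nullity increments [2] count blocks of size ≥ k; block sizes are [1, 1].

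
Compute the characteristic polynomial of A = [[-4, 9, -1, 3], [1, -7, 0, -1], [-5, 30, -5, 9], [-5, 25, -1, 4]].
χ_A(x) = (x + 3)^4

xI - A = [[x + 4, -9, 1, -3], [-1, x + 7, 0, 1], [5, -30, x + 5, -9], [5, -25, 1, x - 4]].

Expanding det(xI - A) along the first row:
det(xI - A) = + (x + 4)·det([[x + 7, 0, 1], [-30, x + 5, -9], [-25, 1, x - 4]]) - (-9)·det([[-1, 0, 1], [5, x + 5, -9], [5, 1, x - 4]]) + (1)·det([[-1, x + 7, 1], [5, -30, -9], [5, -25, x - 4]]) - (-3)·det([[-1, x + 7, 0], [5, -30, x + 5], [5, -25, 1]]).

Evaluating gives χ_A(x) = x^4 + 12x^3 + 54x^2 + 108x + 81 = (x + 3)^4.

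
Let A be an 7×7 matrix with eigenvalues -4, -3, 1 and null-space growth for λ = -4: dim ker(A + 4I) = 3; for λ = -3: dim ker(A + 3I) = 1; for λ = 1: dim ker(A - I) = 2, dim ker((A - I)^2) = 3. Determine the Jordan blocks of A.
Jordan blocks: (-4, 1), (-4, 1), (-4, 1), (-3, 1), (1, 2), (1, 1)

λ = -4: successive nullity increments [3] count blocks of size ≥ k; block sizes are [1, 1, 1].
λ = -3: successive nullity increments [1] count blocks of size ≥ k; block sizes are [1].
λ = 1: successive nullity increments [2, 1] count blocks of size ≥ k; block sizes are [2, 1].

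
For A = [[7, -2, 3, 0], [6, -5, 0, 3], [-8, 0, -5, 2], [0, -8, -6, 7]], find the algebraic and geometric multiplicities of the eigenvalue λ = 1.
The characteristic polynomial is (x - 1)^4, so the factor x - 1 appears with exponent 4: the algebraic multiplicity is 4.

rank(A - I) = 2, so the eigenspace has dimension 4 - 2 = 2: the geometric multiplicity is 2.

Since 2 < 4, A is not diagonalizable.

algebraic multiplicity 4, geometric multiplicity 2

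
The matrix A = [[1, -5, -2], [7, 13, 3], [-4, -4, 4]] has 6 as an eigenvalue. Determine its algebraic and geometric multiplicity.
The characteristic polynomial is (x - 6)^3, so the factor x - 6 appears with exponent 3: the algebraic multiplicity is 3.

rank(A - 6I) = 2, so the eigenspace has dimension 3 - 2 = 1: the geometric multiplicity is 1.

Since 1 < 3, A is not diagonalizable.

algebraic multiplicity 3, geometric multiplicity 1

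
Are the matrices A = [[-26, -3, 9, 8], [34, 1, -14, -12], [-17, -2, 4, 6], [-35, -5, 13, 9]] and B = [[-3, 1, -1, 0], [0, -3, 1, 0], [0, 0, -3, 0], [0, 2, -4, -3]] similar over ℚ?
Two matrices over a field are similar if and only if they have the same invariant factors.

Both A and B have characteristic polynomial (x + 3)^4 and minimal polynomial (x + 3)^3. Computing further, both have invariant factors x + 3, (x + 3)^3. Hence A and B are similar.

Yes.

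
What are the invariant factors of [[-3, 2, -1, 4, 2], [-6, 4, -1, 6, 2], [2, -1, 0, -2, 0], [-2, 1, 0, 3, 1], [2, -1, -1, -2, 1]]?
The Jordan structure of A has elementary divisors (x - 1)^3, (x - 1)^2. Arranging the block sizes at each eigenvalue in decreasing order and taking row products gives the invariant factors.

Invariant factors (smallest first, each dividing the next): (x - 1)^2, (x - 1)^3.

Check: the last factor (x - 1)^3 is the minimal polynomial, and the product (x - 1)^5 is the characteristic polynomial.

(x - 1)^2, (x - 1)^3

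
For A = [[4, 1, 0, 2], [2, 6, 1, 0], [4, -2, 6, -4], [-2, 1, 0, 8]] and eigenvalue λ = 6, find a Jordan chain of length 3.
v_1 = [[-2, 0, 5, -2]]^T, v_2 = [[0, 1, 0, 0]]^T, v_3 = [[1, 0, -2, 1]]^T

We seek v_1 ∈ ker((A - 6I)^3) \ ker((A - 6I)^2), then set v_{i+1} = (A - 6I) v_i.

One such chain is v_1 = [[-2, 0, 5, -2]]^T, v_2 = [[0, 1, 0, 0]]^T, v_3 = [[1, 0, -2, 1]]^T. Check: (A - 6I) v_3 = [[0, 0, 0, 0]]^T = 0.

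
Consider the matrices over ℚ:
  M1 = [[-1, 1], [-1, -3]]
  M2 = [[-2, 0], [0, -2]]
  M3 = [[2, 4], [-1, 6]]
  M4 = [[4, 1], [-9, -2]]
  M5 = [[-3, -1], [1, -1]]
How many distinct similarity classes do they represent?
4 classes: {M1, M5}, {M2}, {M3}, {M4}

Characteristic polynomials: χ_{M1} = (x + 2)^2, χ_{M2} = (x + 2)^2, χ_{M3} = (x - 4)^2, χ_{M4} = (x - 1)^2, χ_{M5} = (x + 2)^2.

{M1, M5}: invariant factors (x + 2)^2.

{M2}: invariant factors x + 2, x + 2.

{M3}: invariant factors (x - 4)^2.

{M4}: invariant factors (x - 1)^2.

Matrices are similar if and only if their invariant-factor lists agree; the partition into similarity classes is {M1, M5}, {M2}, {M3}, {M4}.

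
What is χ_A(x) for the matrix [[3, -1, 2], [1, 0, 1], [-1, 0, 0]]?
χ_A(x) = (x - 1)^3

xI - A = [[x - 3, 1, -2], [-1, x, -1], [1, 0, x]].

Expanding det(xI - A) along the first row:
det(xI - A) = + (x - 3)·det([[x, -1], [0, x]]) - (1)·det([[-1, -1], [1, x]]) + (-2)·det([[-1, x], [1, 0]]).

Evaluating gives χ_A(x) = x^3 - 3x^2 + 3x - 1 = (x - 1)^3.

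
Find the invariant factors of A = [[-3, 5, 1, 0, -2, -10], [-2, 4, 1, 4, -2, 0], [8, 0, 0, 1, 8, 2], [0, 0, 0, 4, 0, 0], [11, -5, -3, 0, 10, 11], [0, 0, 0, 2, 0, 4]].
(x - 4)^2, (x - 4)^3(x + 1)

The Jordan structure of A has elementary divisors (x + 1), (x - 4)^3, (x - 4)^2. Arranging the block sizes at each eigenvalue in decreasing order and taking row products gives the invariant factors.

Invariant factors (smallest first, each dividing the next): (x - 4)^2, (x - 4)^3(x + 1).

Check: the last factor (x - 4)^3(x + 1) is the minimal polynomial, and the product (x - 4)^5(x + 1) is the characteristic polynomial.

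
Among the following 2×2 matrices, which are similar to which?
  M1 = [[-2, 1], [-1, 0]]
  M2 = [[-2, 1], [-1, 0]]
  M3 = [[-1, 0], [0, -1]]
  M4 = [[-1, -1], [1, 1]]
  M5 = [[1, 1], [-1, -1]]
Characteristic polynomials: χ_{M1} = (x + 1)^2, χ_{M2} = (x + 1)^2, χ_{M3} = (x + 1)^2, χ_{M4} = x^2, χ_{M5} = x^2.

{M1, M2}: invariant factors (x + 1)^2.

{M3}: invariant factors x + 1, x + 1.

{M4, M5}: invariant factors x^2.

Matrices are similar if and only if their invariant-factor lists agree; the partition into similarity classes is {M1, M2}, {M3}, {M4, M5}.

3 classes: {M1, M2}, {M3}, {M4, M5}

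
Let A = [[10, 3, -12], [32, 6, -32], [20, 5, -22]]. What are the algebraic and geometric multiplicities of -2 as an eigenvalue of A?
algebraic multiplicity 3, geometric multiplicity 2

The characteristic polynomial is (x + 2)^3, so the factor x + 2 appears with exponent 3: the algebraic multiplicity is 3.

rank(A + 2I) = 1, so the eigenspace has dimension 3 - 1 = 2: the geometric multiplicity is 2.

Since 2 < 3, A is not diagonalizable.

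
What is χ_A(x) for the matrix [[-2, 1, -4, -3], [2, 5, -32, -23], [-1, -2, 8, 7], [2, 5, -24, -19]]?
χ_A(x) = (x + 2)^4

xI - A = [[x + 2, -1, 4, 3], [-2, x - 5, 32, 23], [1, 2, x - 8, -7], [-2, -5, 24, x + 19]].

Expanding det(xI - A) along the first row:
det(xI - A) = + (x + 2)·det([[x - 5, 32, 23], [2, x - 8, -7], [-5, 24, x + 19]]) - (-1)·det([[-2, 32, 23], [1, x - 8, -7], [-2, 24, x + 19]]) + (4)·det([[-2, x - 5, 23], [1, 2, -7], [-2, -5, x + 19]]) - (3)·det([[-2, x - 5, 32], [1, 2, x - 8], [-2, -5, 24]]).

Evaluating gives χ_A(x) = x^4 + 8x^3 + 24x^2 + 32x + 16 = (x + 2)^4.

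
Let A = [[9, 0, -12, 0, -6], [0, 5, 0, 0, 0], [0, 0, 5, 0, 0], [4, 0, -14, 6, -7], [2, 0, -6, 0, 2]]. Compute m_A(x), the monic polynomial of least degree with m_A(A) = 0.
m_A(x) = (x - 6)^2(x - 5)

The characteristic polynomial factors as (x - 6)^2(x - 5)^3. The minimal polynomial is ∏(x - λ)^{k_λ} where k_λ is the size of the largest Jordan block at λ.

For λ = 5: rank(A - 5I) = 2, and the largest Jordan block has size 1 (the smallest k with rank((A - 5I)^k) = rank((A - 5I)^(k+1))).
For λ = 6: rank(A - 6I) = 4, and the largest Jordan block has size 2 (the smallest k with rank((A - 6I)^k) = rank((A - 6I)^(k+1))).

So m_A(x) = (x - 6)^2(x - 5).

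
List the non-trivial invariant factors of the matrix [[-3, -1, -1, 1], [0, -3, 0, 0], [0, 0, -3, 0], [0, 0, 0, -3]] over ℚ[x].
The Jordan structure of A has elementary divisors (x + 3)^2, (x + 3), (x + 3). Arranging the block sizes at each eigenvalue in decreasing order and taking row products gives the invariant factors.

Invariant factors (smallest first, each dividing the next): x + 3, x + 3, (x + 3)^2.

Check: the last factor (x + 3)^2 is the minimal polynomial, and the product (x + 3)^4 is the characteristic polynomial.

x + 3, x + 3, (x + 3)^2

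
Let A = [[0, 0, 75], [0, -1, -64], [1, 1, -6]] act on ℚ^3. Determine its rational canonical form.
R = [[0, 0, 75], [1, 0, 5], [0, 1, -7]]

The invariant factors of A (the non-unit diagonal entries of the Smith normal form of xI - A over ℚ[x]) are (x - 3)(x + 5)^2, each dividing the next. The characteristic polynomial is their product, (x - 3)(x + 5)^2.

The rational canonical form is the block-diagonal matrix of companion matrices C(f_i):
R = [[0, 0, 75], [1, 0, 5], [0, 1, -7]].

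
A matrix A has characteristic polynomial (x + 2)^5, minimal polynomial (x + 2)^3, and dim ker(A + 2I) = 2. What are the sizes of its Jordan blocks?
λ = -2: algebraic multiplicity 5 (exponent in χ_A), largest block size 3 (exponent in m_A), 2 blocks (geometric multiplicity). These force block sizes [3, 2].

Jordan blocks: (-2, 3), (-2, 2)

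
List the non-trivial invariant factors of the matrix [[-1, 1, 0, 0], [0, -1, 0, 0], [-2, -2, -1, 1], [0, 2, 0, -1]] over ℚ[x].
The Jordan structure of A has elementary divisors (x + 1)^2, (x + 1)^2. Arranging the block sizes at each eigenvalue in decreasing order and taking row products gives the invariant factors.

Invariant factors (smallest first, each dividing the next): (x + 1)^2, (x + 1)^2.

Check: the last factor (x + 1)^2 is the minimal polynomial, and the product (x + 1)^4 is the characteristic polynomial.

(x + 1)^2, (x + 1)^2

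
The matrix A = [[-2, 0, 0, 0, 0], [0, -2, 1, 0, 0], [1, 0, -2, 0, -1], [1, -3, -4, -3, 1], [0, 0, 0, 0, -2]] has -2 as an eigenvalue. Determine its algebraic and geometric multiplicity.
algebraic multiplicity 4, geometric multiplicity 2

The characteristic polynomial is (x + 2)^4(x + 3), so the factor x + 2 appears with exponent 4: the algebraic multiplicity is 4.

rank(A + 2I) = 3, so the eigenspace has dimension 5 - 3 = 2: the geometric multiplicity is 2.

Since 2 < 4, A is not diagonalizable.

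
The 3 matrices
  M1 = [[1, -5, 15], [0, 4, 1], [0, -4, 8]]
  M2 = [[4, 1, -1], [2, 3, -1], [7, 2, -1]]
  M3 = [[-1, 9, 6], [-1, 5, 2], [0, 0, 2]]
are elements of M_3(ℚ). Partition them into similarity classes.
3 classes: {M1}, {M2}, {M3}

Characteristic polynomials: χ_{M1} = (x - 6)^2(x - 1), χ_{M2} = (x - 2)^3, χ_{M3} = (x - 2)^3.

{M1}: invariant factors (x - 6)^2(x - 1).

{M2}: invariant factors (x - 2)^3.

{M3}: invariant factors x - 2, (x - 2)^2.

Matrices are similar if and only if their invariant-factor lists agree; the partition into similarity classes is {M1}, {M2}, {M3}.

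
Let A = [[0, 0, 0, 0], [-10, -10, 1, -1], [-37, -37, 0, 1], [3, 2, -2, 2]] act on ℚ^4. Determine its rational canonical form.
The invariant factors of A (the non-unit diagonal entries of the Smith normal form of xI - A over ℚ[x]) are x(x + 2)(x + 3)^2, each dividing the next. The characteristic polynomial is their product, x(x + 2)(x + 3)^2.

The rational canonical form is the block-diagonal matrix of companion matrices C(f_i):
R = [[0, 0, 0, 0], [1, 0, 0, -18], [0, 1, 0, -21], [0, 0, 1, -8]].

R = [[0, 0, 0, 0], [1, 0, 0, -18], [0, 1, 0, -21], [0, 0, 1, -8]]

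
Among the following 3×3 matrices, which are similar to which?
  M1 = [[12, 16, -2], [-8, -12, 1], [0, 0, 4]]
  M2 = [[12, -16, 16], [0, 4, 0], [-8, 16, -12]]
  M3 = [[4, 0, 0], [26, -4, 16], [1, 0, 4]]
2 classes: {M1, M3}, {M2}

Characteristic polynomials: χ_{M1} = (x - 4)^2(x + 4), χ_{M2} = (x - 4)^2(x + 4), χ_{M3} = (x - 4)^2(x + 4).

{M1, M3}: invariant factors (x - 4)^2(x + 4).

{M2}: invariant factors x - 4, (x - 4)(x + 4).

Matrices are similar if and only if their invariant-factor lists agree; the partition into similarity classes is {M1, M3}, {M2}.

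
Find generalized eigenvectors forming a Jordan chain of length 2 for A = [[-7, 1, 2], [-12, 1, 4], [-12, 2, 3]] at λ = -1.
v_1 = [[-2, -3, -4]]^T, v_2 = [[1, 2, 2]]^T

We seek v_1 ∈ ker((A + I)^2) \ ker(A + I), then set v_{i+1} = (A + I) v_i.

One such chain is v_1 = [[-2, -3, -4]]^T, v_2 = [[1, 2, 2]]^T. Check: (A + I) v_2 = [[0, 0, 0]]^T = 0.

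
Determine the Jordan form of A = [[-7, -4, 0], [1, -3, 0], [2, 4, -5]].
J = [[-5, 1, 0], [0, -5, 0], [0, 0, -5]]

The characteristic polynomial is det(xI - A) = (x + 5)^3, so the eigenvalues are -5 (algebraic multiplicity 3).

For λ = -5: rank(A + 5I) = 1, rank((A + 5I)^2) = 0. The eigenspace has dimension 3 - 1 = 2, so there are 2 Jordan blocks; the rank sequence gives block sizes [2, 1].

Assembling the blocks gives the Jordan form J above.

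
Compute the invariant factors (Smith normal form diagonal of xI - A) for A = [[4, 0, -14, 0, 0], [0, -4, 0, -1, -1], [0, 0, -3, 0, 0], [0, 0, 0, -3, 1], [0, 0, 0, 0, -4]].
The Jordan structure of A has elementary divisors (x + 4), (x + 4), (x + 3), (x + 3), (x - 4). Arranging the block sizes at each eigenvalue in decreasing order and taking row products gives the invariant factors.

Invariant factors (smallest first, each dividing the next): (x + 3)(x + 4), (x - 4)(x + 3)(x + 4).

Check: the last factor (x - 4)(x + 3)(x + 4) is the minimal polynomial, and the product (x - 4)(x + 3)^2(x + 4)^2 is the characteristic polynomial.

(x + 3)(x + 4), (x - 4)(x + 3)(x + 4)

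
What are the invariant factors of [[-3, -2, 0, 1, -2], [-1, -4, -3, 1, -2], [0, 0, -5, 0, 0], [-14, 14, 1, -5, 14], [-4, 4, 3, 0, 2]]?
The Jordan structure of A has elementary divisors (x + 5)^3, (x + 2), (x - 2). Arranging the block sizes at each eigenvalue in decreasing order and taking row products gives the invariant factors.

Invariant factors (smallest first, each dividing the next): (x - 2)(x + 2)(x + 5)^3.

Check: the last factor (x - 2)(x + 2)(x + 5)^3 is the minimal polynomial, and the product (x - 2)(x + 2)(x + 5)^3 is the characteristic polynomial.

(x - 2)(x + 2)(x + 5)^3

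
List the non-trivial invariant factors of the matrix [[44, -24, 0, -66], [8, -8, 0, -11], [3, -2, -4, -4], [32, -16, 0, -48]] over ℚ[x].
The Jordan structure of A has elementary divisors (x + 4)^2, (x + 4)^2. Arranging the block sizes at each eigenvalue in decreasing order and taking row products gives the invariant factors.

Invariant factors (smallest first, each dividing the next): (x + 4)^2, (x + 4)^2.

Check: the last factor (x + 4)^2 is the minimal polynomial, and the product (x + 4)^4 is the characteristic polynomial.

(x + 4)^2, (x + 4)^2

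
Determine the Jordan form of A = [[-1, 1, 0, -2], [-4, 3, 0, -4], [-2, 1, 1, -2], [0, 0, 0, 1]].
The characteristic polynomial is det(xI - A) = (x - 1)^4, so the eigenvalues are 1 (algebraic multiplicity 4).

For λ = 1: rank(A - I) = 1, rank((A - I)^2) = 0. The eigenspace has dimension 4 - 1 = 3, so there are 3 Jordan blocks; the rank sequence gives block sizes [2, 1, 1].

Assembling the blocks gives the Jordan form J above.

J = [[1, 1, 0, 0], [0, 1, 0, 0], [0, 0, 1, 0], [0, 0, 0, 1]]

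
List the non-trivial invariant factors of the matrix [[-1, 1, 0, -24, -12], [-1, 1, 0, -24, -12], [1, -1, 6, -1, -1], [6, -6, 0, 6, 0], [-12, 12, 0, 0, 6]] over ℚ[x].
The Jordan structure of A has elementary divisors x^2, (x - 6)^2, (x - 6). Arranging the block sizes at each eigenvalue in decreasing order and taking row products gives the invariant factors.

Invariant factors (smallest first, each dividing the next): x - 6, x^2(x - 6)^2.

Check: the last factor x^2(x - 6)^2 is the minimal polynomial, and the product x^2(x - 6)^3 is the characteristic polynomial.

x - 6, x^2(x - 6)^2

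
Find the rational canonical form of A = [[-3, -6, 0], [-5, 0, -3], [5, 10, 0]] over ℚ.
R = [[0, 0, 0], [1, 0, 0], [0, 1, -3]]

The invariant factors of A (the non-unit diagonal entries of the Smith normal form of xI - A over ℚ[x]) are x^2(x + 3), each dividing the next. The characteristic polynomial is their product, x^2(x + 3).

The rational canonical form is the block-diagonal matrix of companion matrices C(f_i):
R = [[0, 0, 0], [1, 0, 0], [0, 1, -3]].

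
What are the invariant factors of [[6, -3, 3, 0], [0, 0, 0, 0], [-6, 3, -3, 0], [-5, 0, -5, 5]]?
The Jordan structure of A has elementary divisors x, x, (x - 3), (x - 5). Arranging the block sizes at each eigenvalue in decreasing order and taking row products gives the invariant factors.

Invariant factors (smallest first, each dividing the next): x, x(x - 5)(x - 3).

Check: the last factor x(x - 5)(x - 3) is the minimal polynomial, and the product x^2(x - 5)(x - 3) is the characteristic polynomial.

x, x(x - 5)(x - 3)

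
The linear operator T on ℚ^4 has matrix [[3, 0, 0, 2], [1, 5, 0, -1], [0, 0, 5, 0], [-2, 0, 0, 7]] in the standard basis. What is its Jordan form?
J = [[5, 1, 0, 0], [0, 5, 0, 0], [0, 0, 5, 0], [0, 0, 0, 5]]

The characteristic polynomial is det(xI - A) = (x - 5)^4, so the eigenvalues are 5 (algebraic multiplicity 4).

For λ = 5: rank(A - 5I) = 1, rank((A - 5I)^2) = 0. The eigenspace has dimension 4 - 1 = 3, so there are 3 Jordan blocks; the rank sequence gives block sizes [2, 1, 1].

Assembling the blocks gives the Jordan form J above.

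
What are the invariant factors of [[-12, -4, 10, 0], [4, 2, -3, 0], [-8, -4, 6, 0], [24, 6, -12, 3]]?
x^2(x - 3)(x + 4)

The Jordan structure of A has elementary divisors (x + 4), x^2, (x - 3). Arranging the block sizes at each eigenvalue in decreasing order and taking row products gives the invariant factors.

Invariant factors (smallest first, each dividing the next): x^2(x - 3)(x + 4).

Check: the last factor x^2(x - 3)(x + 4) is the minimal polynomial, and the product x^2(x - 3)(x + 4) is the characteristic polynomial.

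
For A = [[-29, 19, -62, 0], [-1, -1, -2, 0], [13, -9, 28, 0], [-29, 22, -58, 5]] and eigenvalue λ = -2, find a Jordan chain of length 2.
v_1 = [[2, 3, 0, -1]]^T, v_2 = [[3, 1, -1, 1]]^T

We seek v_1 ∈ ker((A + 2I)^2) \ ker(A + 2I), then set v_{i+1} = (A + 2I) v_i.

One such chain is v_1 = [[2, 3, 0, -1]]^T, v_2 = [[3, 1, -1, 1]]^T. Check: (A + 2I) v_2 = [[0, 0, 0, 0]]^T = 0.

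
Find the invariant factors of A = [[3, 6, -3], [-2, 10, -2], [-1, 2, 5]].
x - 6, (x - 6)^2

The Jordan structure of A has elementary divisors (x - 6)^2, (x - 6). Arranging the block sizes at each eigenvalue in decreasing order and taking row products gives the invariant factors.

Invariant factors (smallest first, each dividing the next): x - 6, (x - 6)^2.

Check: the last factor (x - 6)^2 is the minimal polynomial, and the product (x - 6)^3 is the characteristic polynomial.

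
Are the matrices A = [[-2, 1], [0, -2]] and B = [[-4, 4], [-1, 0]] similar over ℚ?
Two matrices over a field are similar if and only if they have the same invariant factors.

Both A and B have characteristic polynomial (x + 2)^2 and minimal polynomial (x + 2)^2. Computing further, both have invariant factors (x + 2)^2. Hence A and B are similar.

Yes.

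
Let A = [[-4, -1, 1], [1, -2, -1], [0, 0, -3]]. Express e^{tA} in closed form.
A has Jordan form J = [[-3, 1, 0], [0, -3, 0], [0, 0, -3]] with A = PJP^{-1}, so e^{tA} = P e^{tJ} P^{-1}.

For a Jordan block J_k(λ), e^{tJ_k(λ)} = e^{λt} · (I + tN + t^2 N^2/2! + ... + t^{k-1} N^{k-1}/(k-1)!) where N is the nilpotent superdiagonal part.

Assembling the blocks and conjugating back gives the entries of e^{tA} as shown above.

e^{tA} = [[(1 - t)*e^{-3*t}, -t*e^{-3*t}, t*e^{-3*t}], [t*e^{-3*t}, (t + 1)*e^{-3*t}, -t*e^{-3*t}], [0, 0, e^{-3*t}]]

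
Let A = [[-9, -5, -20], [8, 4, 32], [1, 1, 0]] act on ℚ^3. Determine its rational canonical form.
R = [[-4, 0, 0], [0, 0, 12], [0, 1, -1]]

The invariant factors of A (the non-unit diagonal entries of the Smith normal form of xI - A over ℚ[x]) are x + 4, (x - 3)(x + 4), each dividing the next. The characteristic polynomial is their product, (x - 3)(x + 4)^2.

The rational canonical form is the block-diagonal matrix of companion matrices C(f_i):
R = [[-4, 0, 0], [0, 0, 12], [0, 1, -1]].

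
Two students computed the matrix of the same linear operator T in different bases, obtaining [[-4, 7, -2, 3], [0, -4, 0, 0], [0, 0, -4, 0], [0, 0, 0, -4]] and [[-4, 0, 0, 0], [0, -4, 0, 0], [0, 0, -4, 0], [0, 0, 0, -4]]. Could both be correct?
Both have characteristic polynomial (x + 4)^4, but the minimal polynomial of A is (x + 4)^2 while the minimal polynomial of B is x + 4. The minimal polynomial is a similarity invariant, so A and B are not similar.

No.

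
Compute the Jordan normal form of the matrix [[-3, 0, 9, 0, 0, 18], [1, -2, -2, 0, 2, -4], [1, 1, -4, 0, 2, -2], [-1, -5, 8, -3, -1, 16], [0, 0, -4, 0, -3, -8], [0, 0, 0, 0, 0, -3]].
The characteristic polynomial is det(xI - A) = (x + 3)^6, so the eigenvalues are -3 (algebraic multiplicity 6).

For λ = -3: rank(A + 3I) = 3, rank((A + 3I)^2) = 1, rank((A + 3I)^3) = 0. The eigenspace has dimension 6 - 3 = 3, so there are 3 Jordan blocks; the rank sequence gives block sizes [3, 2, 1].

Assembling the blocks gives the Jordan form J above.

J = [[-3, 1, 0, 0, 0, 0], [0, -3, 1, 0, 0, 0], [0, 0, -3, 0, 0, 0], [0, 0, 0, -3, 1, 0], [0, 0, 0, 0, -3, 0], [0, 0, 0, 0, 0, -3]]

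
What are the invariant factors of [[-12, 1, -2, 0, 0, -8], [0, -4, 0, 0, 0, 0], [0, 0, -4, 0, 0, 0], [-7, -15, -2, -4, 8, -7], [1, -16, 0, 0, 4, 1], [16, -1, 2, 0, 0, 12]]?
x + 4, x + 4, (x - 4)^2(x + 4)^2

The Jordan structure of A has elementary divisors (x + 4)^2, (x + 4), (x + 4), (x - 4)^2. Arranging the block sizes at each eigenvalue in decreasing order and taking row products gives the invariant factors.

Invariant factors (smallest first, each dividing the next): x + 4, x + 4, (x - 4)^2(x + 4)^2.

Check: the last factor (x - 4)^2(x + 4)^2 is the minimal polynomial, and the product (x - 4)^2(x + 4)^4 is the characteristic polynomial.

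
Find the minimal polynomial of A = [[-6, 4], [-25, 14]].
m_A(x) = (x - 4)^2

The characteristic polynomial factors as (x - 4)^2. The minimal polynomial is ∏(x - λ)^{k_λ} where k_λ is the size of the largest Jordan block at λ.

For λ = 4: rank(A - 4I) = 1, and the largest Jordan block has size 2 (the smallest k with rank((A - 4I)^k) = rank((A - 4I)^(k+1))).

So m_A(x) = (x - 4)^2.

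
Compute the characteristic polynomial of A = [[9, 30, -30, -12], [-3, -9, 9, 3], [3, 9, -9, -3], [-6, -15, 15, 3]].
xI - A = [[x - 9, -30, 30, 12], [3, x + 9, -9, -3], [-3, -9, x + 9, 3], [6, 15, -15, x - 3]].

Expanding det(xI - A) along the first row:
det(xI - A) = + (x - 9)·det([[x + 9, -9, -3], [-9, x + 9, 3], [15, -15, x - 3]]) - (-30)·det([[3, -9, -3], [-3, x + 9, 3], [6, -15, x - 3]]) + (30)·det([[3, x + 9, -3], [-3, -9, 3], [6, 15, x - 3]]) - (12)·det([[3, x + 9, -9], [-3, -9, x + 9], [6, 15, -15]]).

Evaluating gives χ_A(x) = x^4 + 6x^3 + 9x^2 = x^2(x + 3)^2.

χ_A(x) = x^2(x + 3)^2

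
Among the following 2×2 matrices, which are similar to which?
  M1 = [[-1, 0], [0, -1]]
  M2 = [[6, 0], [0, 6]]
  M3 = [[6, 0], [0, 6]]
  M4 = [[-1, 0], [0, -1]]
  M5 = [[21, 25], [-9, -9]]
3 classes: {M1, M4}, {M2, M3}, {M5}

Characteristic polynomials: χ_{M1} = (x + 1)^2, χ_{M2} = (x - 6)^2, χ_{M3} = (x - 6)^2, χ_{M4} = (x + 1)^2, χ_{M5} = (x - 6)^2.

{M1, M4}: invariant factors x + 1, x + 1.

{M2, M3}: invariant factors x - 6, x - 6.

{M5}: invariant factors (x - 6)^2.

Matrices are similar if and only if their invariant-factor lists agree; the partition into similarity classes is {M1, M4}, {M2, M3}, {M5}.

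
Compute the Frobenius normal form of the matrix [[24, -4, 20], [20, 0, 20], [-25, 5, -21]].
The invariant factors of A (the non-unit diagonal entries of the Smith normal form of xI - A over ℚ[x]) are x - 4, (x - 4)(x + 5), each dividing the next. The characteristic polynomial is their product, (x - 4)^2(x + 5).

The rational canonical form is the block-diagonal matrix of companion matrices C(f_i):
R = [[4, 0, 0], [0, 0, 20], [0, 1, -1]].

R = [[4, 0, 0], [0, 0, 20], [0, 1, -1]]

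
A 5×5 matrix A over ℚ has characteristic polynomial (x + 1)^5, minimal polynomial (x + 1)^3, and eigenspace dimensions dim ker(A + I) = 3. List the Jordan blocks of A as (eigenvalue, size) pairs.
Jordan blocks: (-1, 3), (-1, 1), (-1, 1)

λ = -1: algebraic multiplicity 5 (exponent in χ_A), largest block size 3 (exponent in m_A), 3 blocks (geometric multiplicity). These force block sizes [3, 1, 1].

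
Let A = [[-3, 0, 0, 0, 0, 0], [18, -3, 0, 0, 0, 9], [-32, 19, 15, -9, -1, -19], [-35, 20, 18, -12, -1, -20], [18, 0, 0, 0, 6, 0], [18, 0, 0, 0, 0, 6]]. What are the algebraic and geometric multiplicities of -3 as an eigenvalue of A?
The characteristic polynomial is (x - 6)^3(x + 3)^3, so the factor x + 3 appears with exponent 3: the algebraic multiplicity is 3.

rank(A + 3I) = 4, so the eigenspace has dimension 6 - 4 = 2: the geometric multiplicity is 2.

Since 2 < 3, A is not diagonalizable.

algebraic multiplicity 3, geometric multiplicity 2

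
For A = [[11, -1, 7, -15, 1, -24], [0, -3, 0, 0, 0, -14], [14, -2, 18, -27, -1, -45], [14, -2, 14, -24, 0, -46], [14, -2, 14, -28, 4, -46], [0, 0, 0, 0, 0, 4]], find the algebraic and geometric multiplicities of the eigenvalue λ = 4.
algebraic multiplicity 4, geometric multiplicity 3

The characteristic polynomial is (x - 4)^4(x + 3)^2, so the factor x - 4 appears with exponent 4: the algebraic multiplicity is 4.

rank(A - 4I) = 3, so the eigenspace has dimension 6 - 3 = 3: the geometric multiplicity is 3.

Since 3 < 4, A is not diagonalizable.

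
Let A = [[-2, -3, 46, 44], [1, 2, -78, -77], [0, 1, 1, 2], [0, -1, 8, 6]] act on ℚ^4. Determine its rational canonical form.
R = [[0, 0, 0, -120], [1, 0, 0, -76], [0, 1, 0, 10], [0, 0, 1, 7]]

The invariant factors of A (the non-unit diagonal entries of the Smith normal form of xI - A over ℚ[x]) are (x - 6)(x - 5)(x + 2)^2, each dividing the next. The characteristic polynomial is their product, (x - 6)(x - 5)(x + 2)^2.

The rational canonical form is the block-diagonal matrix of companion matrices C(f_i):
R = [[0, 0, 0, -120], [1, 0, 0, -76], [0, 1, 0, 10], [0, 0, 1, 7]].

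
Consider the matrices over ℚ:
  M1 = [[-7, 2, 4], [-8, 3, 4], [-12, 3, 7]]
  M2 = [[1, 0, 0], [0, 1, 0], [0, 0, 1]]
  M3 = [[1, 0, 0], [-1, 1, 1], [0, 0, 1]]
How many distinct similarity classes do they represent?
2 classes: {M1, M3}, {M2}

Characteristic polynomials: χ_{M1} = (x - 1)^3, χ_{M2} = (x - 1)^3, χ_{M3} = (x - 1)^3.

{M1, M3}: invariant factors x - 1, (x - 1)^2.

{M2}: invariant factors x - 1, x - 1, x - 1.

Matrices are similar if and only if their invariant-factor lists agree; the partition into similarity classes is {M1, M3}, {M2}.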